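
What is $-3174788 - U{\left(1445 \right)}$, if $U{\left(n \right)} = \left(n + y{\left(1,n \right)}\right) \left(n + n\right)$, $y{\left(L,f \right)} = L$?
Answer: $-7353728$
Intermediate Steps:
$U{\left(n \right)} = 2 n \left(1 + n\right)$ ($U{\left(n \right)} = \left(n + 1\right) \left(n + n\right) = \left(1 + n\right) 2 n = 2 n \left(1 + n\right)$)
$-3174788 - U{\left(1445 \right)} = -3174788 - 2 \cdot 1445 \left(1 + 1445\right) = -3174788 - 2 \cdot 1445 \cdot 1446 = -3174788 - 4178940 = -7353728$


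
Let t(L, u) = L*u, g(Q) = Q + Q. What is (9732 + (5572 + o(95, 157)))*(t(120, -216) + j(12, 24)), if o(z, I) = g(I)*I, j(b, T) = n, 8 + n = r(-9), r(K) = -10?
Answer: -1675646676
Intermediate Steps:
g(Q) = 2*Q
n = -18 (n = -8 - 10 = -18)
j(b, T) = -18
o(z, I) = 2*I**2 (o(z, I) = (2*I)*I = 2*I**2)
(9732 + (5572 + o(95, 157)))*(t(120, -216) + j(12, 24)) = (9732 + (5572 + 2*157**2))*(120*(-216) - 18) = (9732 + (5572 + 2*24649))*(-25920 - 18) = (9732 + (5572 + 49298))*(-25938) = (9732 + 54870)*(-25938) = 64602*(-25938) = -1675646676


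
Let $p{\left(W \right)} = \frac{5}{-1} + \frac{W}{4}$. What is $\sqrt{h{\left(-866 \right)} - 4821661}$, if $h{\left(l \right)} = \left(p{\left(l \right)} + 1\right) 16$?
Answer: $i \sqrt{4825189} \approx 2196.6 i$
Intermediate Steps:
$p{\left(W \right)} = -5 + \frac{W}{4}$ ($p{\left(W \right)} = 5 \left(-1\right) + W \frac{1}{4} = -5 + \frac{W}{4}$)
$h{\left(l \right)} = -64 + 4 l$ ($h{\left(l \right)} = \left(\left(-5 + \frac{l}{4}\right) + 1\right) 16 = \left(-4 + \frac{l}{4}\right) 16 = -64 + 4 l$)
$\sqrt{h{\left(-866 \right)} - 4821661} = \sqrt{\left(-64 + 4 \left(-866\right)\right) - 4821661} = \sqrt{\left(-64 - 3464\right) - 4821661} = \sqrt{-3528 - 4821661} = \sqrt{-4825189} = i \sqrt{4825189}$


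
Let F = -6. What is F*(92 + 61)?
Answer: -918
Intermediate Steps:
F*(92 + 61) = -6*(92 + 61) = -6*153 = -918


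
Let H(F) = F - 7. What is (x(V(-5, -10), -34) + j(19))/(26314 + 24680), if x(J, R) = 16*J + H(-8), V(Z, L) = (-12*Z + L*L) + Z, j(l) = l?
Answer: 138/2833 ≈ 0.048712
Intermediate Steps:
H(F) = -7 + F
V(Z, L) = L² - 11*Z (V(Z, L) = (-12*Z + L²) + Z = (L² - 12*Z) + Z = L² - 11*Z)
x(J, R) = -15 + 16*J (x(J, R) = 16*J + (-7 - 8) = 16*J - 15 = -15 + 16*J)
(x(V(-5, -10), -34) + j(19))/(26314 + 24680) = ((-15 + 16*((-10)² - 11*(-5))) + 19)/(26314 + 24680) = ((-15 + 16*(100 + 55)) + 19)/50994 = ((-15 + 16*155) + 19)*(1/50994) = ((-15 + 2480) + 19)*(1/50994) = (2465 + 19)*(1/50994) = 2484*(1/50994) = 138/2833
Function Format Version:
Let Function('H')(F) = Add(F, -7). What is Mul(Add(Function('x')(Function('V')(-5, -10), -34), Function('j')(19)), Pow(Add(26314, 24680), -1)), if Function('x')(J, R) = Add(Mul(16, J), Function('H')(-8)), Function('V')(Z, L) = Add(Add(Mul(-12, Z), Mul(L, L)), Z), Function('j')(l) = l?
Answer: Rational(138, 2833) ≈ 0.048712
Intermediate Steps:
Function('H')(F) = Add(-7, F)
Function('V')(Z, L) = Add(Pow(L, 2), Mul(-11, Z)) (Function('V')(Z, L) = Add(Add(Mul(-12, Z), Pow(L, 2)), Z) = Add(Add(Pow(L, 2), Mul(-12, Z)), Z) = Add(Pow(L, 2), Mul(-11, Z)))
Function('x')(J, R) = Add(-15, Mul(16, J)) (Function('x')(J, R) = Add(Mul(16, J), Add(-7, -8)) = Add(Mul(16, J), -15) = Add(-15, Mul(16, J)))
Mul(Add(Function('x')(Function('V')(-5, -10), -34), Function('j')(19)), Pow(Add(26314, 24680), -1)) = Mul(Add(Add(-15, Mul(16, Add(Pow(-10, 2), Mul(-11, -5)))), 19), Pow(Add(26314, 24680), -1)) = Mul(Add(Add(-15, Mul(16, Add(100, 55))), 19), Pow(50994, -1)) = Mul(Add(Add(-15, Mul(16, 155)), 19), Rational(1, 50994)) = Mul(Add(Add(-15, 2480), 19), Rational(1, 50994)) = Mul(Add(2465, 19), Rational(1, 50994)) = Mul(2484, Rational(1, 50994)) = Rational(138, 2833)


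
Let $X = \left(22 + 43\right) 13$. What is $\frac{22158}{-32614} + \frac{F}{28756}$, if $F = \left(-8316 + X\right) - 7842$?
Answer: $- \frac{568296815}{468924092} \approx -1.2119$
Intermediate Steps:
$X = 845$ ($X = 65 \cdot 13 = 845$)
$F = -15313$ ($F = \left(-8316 + 845\right) - 7842 = -7471 - 7842 = -15313$)
$\frac{22158}{-32614} + \frac{F}{28756} = \frac{22158}{-32614} - \frac{15313}{28756} = 22158 \left(- \frac{1}{32614}\right) - \frac{15313}{28756} = - \frac{11079}{16307} - \frac{15313}{28756} = - \frac{568296815}{468924092}$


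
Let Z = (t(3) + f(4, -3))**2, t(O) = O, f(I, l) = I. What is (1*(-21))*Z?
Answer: -1029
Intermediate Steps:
Z = 49 (Z = (3 + 4)**2 = 7**2 = 49)
(1*(-21))*Z = (1*(-21))*49 = -21*49 = -1029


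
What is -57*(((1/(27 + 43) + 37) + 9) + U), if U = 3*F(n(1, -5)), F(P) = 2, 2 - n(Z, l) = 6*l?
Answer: -207537/70 ≈ -2964.8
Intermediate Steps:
n(Z, l) = 2 - 6*l
U = 6 (U = 3*2 = 6)
-57*(((1/(27 + 43) + 37) + 9) + U) = -57*(((1/(27 + 43) + 37) + 9) + 6) = -57*(((1/70 + 37) + 9) + 6) = -57*((2591/70 + 9) + 6) = -57*(3221/70 + 6) = -57*3641/70 = -207537/70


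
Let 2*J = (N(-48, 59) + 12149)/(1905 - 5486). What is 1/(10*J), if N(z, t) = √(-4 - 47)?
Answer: -43505569/737991260 + 3581*I*√51/737991260 ≈ -0.058951 + 3.4653e-5*I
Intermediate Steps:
N(z, t) = I*√51 (N(z, t) = √(-51) = I*√51)
J = -12149/7162 - I*√51/7162 (J = ((I*√51 + 12149)/(1905 - 5486))/2 = ((12149 + I*√51)/(-3581))/2 = ((12149 + I*√51)*(-1/3581))/2 = (-12149/3581 - I*√51/3581)/2 = -12149/7162 - I*√51/7162 ≈ -1.6963 - 0.00099713*I)
1/(10*J) = 1/(10*(-12149/7162 - I*√51/7162)) = 1/(-60745/3581 - 5*I*√51/3581)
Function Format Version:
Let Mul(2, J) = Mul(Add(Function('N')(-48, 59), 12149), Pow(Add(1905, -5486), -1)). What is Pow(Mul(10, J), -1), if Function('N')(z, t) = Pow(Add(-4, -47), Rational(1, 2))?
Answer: Add(Rational(-43505569, 737991260), Mul(Rational(3581, 737991260), I, Pow(51, Rational(1, 2)))) ≈ Add(-0.058951, Mul(3.4653e-5, I))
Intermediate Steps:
Function('N')(z, t) = Mul(I, Pow(51, Rational(1, 2))) (Function('N')(z, t) = Pow(-51, Rational(1, 2)) = Mul(I, Pow(51, Rational(1, 2))))
J = Add(Rational(-12149, 7162), Mul(Rational(-1, 7162), I, Pow(51, Rational(1, 2)))) (J = Mul(Rational(1, 2), Mul(Add(Mul(I, Pow(51, Rational(1, 2))), 12149), Pow(Add(1905, -5486), -1))) = Mul(Rational(1, 2), Mul(Add(12149, Mul(I, Pow(51, Rational(1, 2)))), Pow(-3581, -1))) = Mul(Rational(1, 2), Mul(Add(12149, Mul(I, Pow(51, Rational(1, 2)))), Rational(-1, 3581))) = Mul(Rational(1, 2), Add(Rational(-12149, 3581), Mul(Rational(-1, 3581), I, Pow(51, Rational(1, 2))))) = Add(Rational(-12149, 7162), Mul(Rational(-1, 7162), I, Pow(51, Rational(1, 2)))) ≈ Add(-1.6963, Mul(-0.00099713, I)))
Pow(Mul(10, J), -1) = Pow(Mul(10, Add(Rational(-12149, 7162), Mul(Rational(-1, 7162), I, Pow(51, Rational(1, 2))))), -1) = Pow(Add(Rational(-60745, 3581), Mul(Rational(-5, 3581), I, Pow(51, Rational(1, 2)))), -1)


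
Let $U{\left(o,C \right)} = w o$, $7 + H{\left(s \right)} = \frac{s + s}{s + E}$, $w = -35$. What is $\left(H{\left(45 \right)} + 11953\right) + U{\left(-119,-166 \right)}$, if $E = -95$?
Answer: $\frac{80546}{5} \approx 16109.0$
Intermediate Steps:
$H{\left(s \right)} = -7 + \frac{2 s}{-95 + s}$ ($H{\left(s \right)} = -7 + \frac{s + s}{s - 95} = -7 + \frac{2 s}{-95 + s}$)
$U{\left(o,C \right)} = - 35 o$
$\left(H{\left(45 \right)} + 11953\right) + U{\left(-119,-166 \right)} = \left(\frac{5 \left(133 - 45\right)}{-95 + 45} + 11953\right) - -4165 = \left(\frac{5 \left(133 - 45\right)}{-50} + 11953\right) + 4165 = \left(5 \left(- \frac{1}{50}\right) 88 + 11953\right) + 4165 = \left(- \frac{44}{5} + 11953\right) + 4165 = \frac{59721}{5} + 4165 = \frac{80546}{5}$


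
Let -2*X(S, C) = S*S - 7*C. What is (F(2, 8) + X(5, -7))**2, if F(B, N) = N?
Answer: 841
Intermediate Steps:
X(S, C) = -S**2/2 + 7*C/2 (X(S, C) = -(S*S - 7*C)/2 = -(S**2 - 7*C)/2 = -S**2/2 + 7*C/2)
(F(2, 8) + X(5, -7))**2 = (8 + (-1/2*5**2 + (7/2)*(-7)))**2 = (8 + (-1/2*25 - 49/2))**2 = (8 + (-25/2 - 49/2))**2 = (8 - 37)**2 = (-29)**2 = 841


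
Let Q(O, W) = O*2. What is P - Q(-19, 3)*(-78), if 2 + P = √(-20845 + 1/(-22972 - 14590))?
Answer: -2966 + I*√29410290665742/37562 ≈ -2966.0 + 144.38*I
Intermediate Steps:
Q(O, W) = 2*O
P = -2 + I*√29410290665742/37562 (P = -2 + √(-20845 + 1/(-22972 - 14590)) = -2 + √(-20845 + 1/(-37562)) = -2 + √(-20845 - 1/37562) = -2 + √(-782979891/37562) = -2 + I*√29410290665742/37562 ≈ -2.0 + 144.38*I)
P - Q(-19, 3)*(-78) = (-2 + I*√29410290665742/37562) - 2*(-19)*(-78) = (-2 + I*√29410290665742/37562) - (-38)*(-78) = (-2 + I*√29410290665742/37562) - 1*2964 = (-2 + I*√29410290665742/37562) - 2964 = -2966 + I*√29410290665742/37562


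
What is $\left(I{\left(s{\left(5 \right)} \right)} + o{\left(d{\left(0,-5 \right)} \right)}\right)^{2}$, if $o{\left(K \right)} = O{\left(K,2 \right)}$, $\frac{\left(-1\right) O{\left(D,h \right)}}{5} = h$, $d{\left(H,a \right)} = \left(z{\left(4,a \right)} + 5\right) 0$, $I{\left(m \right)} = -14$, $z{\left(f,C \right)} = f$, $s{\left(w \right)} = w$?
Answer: $576$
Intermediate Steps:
$d{\left(H,a \right)} = 0$ ($d{\left(H,a \right)} = \left(4 + 5\right) 0 = 9 \cdot 0 = 0$)
$O{\left(D,h \right)} = - 5 h$
$o{\left(K \right)} = -10$ ($o{\left(K \right)} = \left(-5\right) 2 = -10$)
$\left(I{\left(s{\left(5 \right)} \right)} + o{\left(d{\left(0,-5 \right)} \right)}\right)^{2} = \left(-14 - 10\right)^{2} = \left(-24\right)^{2} = 576$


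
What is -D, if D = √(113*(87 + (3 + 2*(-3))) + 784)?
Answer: -2*√2569 ≈ -101.37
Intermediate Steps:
D = 2*√2569 (D = √(113*(87 + (3 - 6)) + 784) = √(113*(87 - 3) + 784) = √(113*84 + 784) = √(9492 + 784) = √10276 = 2*√2569 ≈ 101.37)
-D = -2*√2569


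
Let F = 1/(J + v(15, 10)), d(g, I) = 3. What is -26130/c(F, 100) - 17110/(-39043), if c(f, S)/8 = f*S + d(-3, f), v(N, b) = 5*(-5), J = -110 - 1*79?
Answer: -54561809825/42322612 ≈ -1289.2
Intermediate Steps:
J = -189 (J = -110 - 79 = -189)
v(N, b) = -25
F = -1/214 (F = 1/(-189 - 25) = 1/(-214) = -1/214 ≈ -0.0046729)
c(f, S) = 24 + 8*S*f (c(f, S) = 8*(f*S + 3) = 8*(S*f + 3) = 8*(3 + S*f) = 24 + 8*S*f)
-26130/c(F, 100) - 17110/(-39043) = -26130/(24 + 8*100*(-1/214)) - 17110/(-39043) = -26130/(24 - 400/107) - 17110*(-1/39043) = -26130/2168/107 + 17110/39043 = -26130*107/2168 + 17110/39043 = -1397955/1084 + 17110/39043 = -54561809825/42322612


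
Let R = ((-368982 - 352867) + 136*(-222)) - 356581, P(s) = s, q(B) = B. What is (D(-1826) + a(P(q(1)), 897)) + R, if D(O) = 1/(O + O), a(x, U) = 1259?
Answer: -4044089677/3652 ≈ -1.1074e+6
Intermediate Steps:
D(O) = 1/(2*O)
R = -1108622 (R = (-721849 - 30192) - 356581 = -752041 - 356581 = -1108622)
(D(-1826) + a(P(q(1)), 897)) + R = ((½)/(-1826) + 1259) - 1108622 = ((½)*(-1/1826) + 1259) - 1108622 = (-1/3652 + 1259) - 1108622 = 4597867/3652 - 1108622 = -4044089677/3652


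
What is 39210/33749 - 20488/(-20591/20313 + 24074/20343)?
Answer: -95241035277424506/788966673767 ≈ -1.2072e+5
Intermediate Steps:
39210/33749 - 20488/(-20591/20313 + 24074/20343) = 39210/33749 - 20488/23377483/137742453 = 39210/33749 - 20488*137742453/23377483 = 39210/33749 - 2822067377064/23377483 = -95241035277424506/788966673767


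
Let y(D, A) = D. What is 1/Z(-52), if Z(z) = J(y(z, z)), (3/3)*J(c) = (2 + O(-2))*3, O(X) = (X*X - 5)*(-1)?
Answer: 1/9 ≈ 0.11111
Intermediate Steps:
O(X) = 5 - X**2 (O(X) = (X**2 - 5)*(-1) = (-5 + X**2)*(-1) = 5 - X**2)
J(c) = 9 (J(c) = (2 + (5 - 1*(-2)**2))*3 = (2 + (5 - 1*4))*3 = (2 + (5 - 4))*3 = (2 + 1)*3 = 3*3 = 9)
Z(z) = 9
1/Z(-52) = 1/9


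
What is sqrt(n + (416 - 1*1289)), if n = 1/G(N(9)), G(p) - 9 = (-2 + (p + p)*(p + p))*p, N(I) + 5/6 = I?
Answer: 3*I*sqrt(1333581099355)/117253 ≈ 29.547*I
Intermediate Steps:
N(I) = -5/6 + I
G(p) = 9 + p*(-2 + 4*p**2) (G(p) = 9 + (-2 + (p + p)*(p + p))*p = 9 + (-2 + (2*p)*(2*p))*p = 9 + (-2 + 4*p**2)*p = 9 + p*(-2 + 4*p**2))
n = 54/117253 (n = 1/(9 - 2*(-5/6 + 9) + 4*(-5/6 + 9)**3) = 1/(9 - 2*49/6 + 4*(49/6)**3) = 1/(9 - 49/3 + 4*(117649/216)) = 1/(9 - 49/3 + 117649/54) = 1/(117253/54) = 54/117253 ≈ 0.00046054)
sqrt(n + (416 - 1*1289)) = sqrt(54/117253 + (416 - 1*1289)) = sqrt(54/117253 + (416 - 1289)) = sqrt(54/117253 - 873) = sqrt(-102361815/117253) = 3*I*sqrt(1333581099355)/117253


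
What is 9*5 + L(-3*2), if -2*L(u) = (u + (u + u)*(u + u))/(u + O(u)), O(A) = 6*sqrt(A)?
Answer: 653/14 + 23*I*sqrt(6)/14 ≈ 46.643 + 4.0242*I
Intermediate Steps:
L(u) = -(u + 4*u**2)/(2*(u + 6*sqrt(u))) (L(u) = -(u + (u + u)*(u + u))/(2*(u + 6*sqrt(u))) = -(u + (2*u)*(2*u))/(2*(u + 6*sqrt(u))) = -(u + 4*u**2)/(2*(u + 6*sqrt(u))))
9*5 + L(-3*2) = 9*5 - (-3*2)*(1 + 4*(-3*2))/(2*(-3*2) + 12*sqrt(-3*2)) = 45 - 1*(-6)*(1 + 4*(-6))/(2*(-6) + 12*sqrt(-6)) = 45 - 1*(-6)*(1 - 24)/(-12 + 12*(I*sqrt(6))) = 45 - 1*(-6)*(-23)/(-12 + 12*I*sqrt(6)) = 45 - 138/(-12 + 12*I*sqrt(6))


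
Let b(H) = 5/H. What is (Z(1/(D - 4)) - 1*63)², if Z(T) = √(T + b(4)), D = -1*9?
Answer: (1638 - √793)²/676 ≈ 3833.7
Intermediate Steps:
D = -9
Z(T) = √(5/4 + T) (Z(T) = √(T + 5/4) = √(5/4 + T))
(Z(1/(D - 4)) - 1*63)² = (√(5 + 4/(-9 - 4))/2 - 1*63)² = (√(5 + 4/(-13))/2 - 63)² = (√(5 + 4*(-1/13))/2 - 63)² = (√(5 - 4/13)/2 - 63)² = (√(61/13)/2 - 63)² = ((√793/13)/2 - 63)² = (√793/26 - 63)² = (-63 + √793/26)²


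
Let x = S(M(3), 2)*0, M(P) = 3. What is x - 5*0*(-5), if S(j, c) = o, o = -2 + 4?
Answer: 0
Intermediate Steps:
o = 2
S(j, c) = 2
x = 0 (x = 2*0 = 0)
x - 5*0*(-5) = 0 - 5*0*(-5) = 0 + 0*(-5) = 0 + 0 = 0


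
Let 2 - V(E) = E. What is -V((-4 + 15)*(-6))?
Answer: -68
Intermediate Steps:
V(E) = 2 - E
-V((-4 + 15)*(-6)) = -(2 - (-4 + 15)*(-6)) = -(2 - 11*(-6)) = -(2 - 1*(-66)) = -(2 + 66) = -1*68 = -68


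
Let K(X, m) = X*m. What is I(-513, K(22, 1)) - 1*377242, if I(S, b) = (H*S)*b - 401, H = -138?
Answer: 1179825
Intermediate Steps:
I(S, b) = -401 - 138*S*b (I(S, b) = (-138*S)*b - 401 = -138*S*b - 401 = -401 - 138*S*b)
I(-513, K(22, 1)) - 1*377242 = (-401 - 138*(-513)*22*1) - 1*377242 = (-401 - 138*(-513)*22) - 377242 = (-401 + 1557468) - 377242 = 1557067 - 377242 = 1179825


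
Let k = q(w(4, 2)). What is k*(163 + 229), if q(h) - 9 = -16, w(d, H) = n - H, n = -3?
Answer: -2744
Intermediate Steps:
w(d, H) = -3 - H
q(h) = -7 (q(h) = 9 - 16 = -7)
k = -7
k*(163 + 229) = -7*(163 + 229) = -7*392 = -2744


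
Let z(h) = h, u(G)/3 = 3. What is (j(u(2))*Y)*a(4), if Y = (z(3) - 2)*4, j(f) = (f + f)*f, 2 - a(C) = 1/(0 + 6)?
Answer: 1188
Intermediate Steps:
u(G) = 9 (u(G) = 3*3 = 9)
a(C) = 11/6 (a(C) = 2 - 1/(0 + 6) = 2 - 1/6 = 2 - 1*⅙ = 2 - ⅙ = 11/6)
j(f) = 2*f² (j(f) = (2*f)*f = 2*f²)
Y = 4 (Y = (3 - 2)*4 = 1*4 = 4)
(j(u(2))*Y)*a(4) = ((2*9²)*4)*(11/6) = ((2*81)*4)*(11/6) = (162*4)*(11/6) = 648*(11/6) = 1188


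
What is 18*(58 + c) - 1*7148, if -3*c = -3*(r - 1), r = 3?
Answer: -6068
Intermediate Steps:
c = 2 (c = -(-1)*(3 - 1) = -(-1)*2 = -1/3*(-6) = 2)
18*(58 + c) - 1*7148 = 18*(58 + 2) - 1*7148 = 18*60 - 7148 = 1080 - 7148 = -6068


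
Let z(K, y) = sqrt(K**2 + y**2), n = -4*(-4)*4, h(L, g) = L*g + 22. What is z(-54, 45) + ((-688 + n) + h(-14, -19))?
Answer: -336 + 9*sqrt(61) ≈ -265.71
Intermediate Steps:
h(L, g) = 22 + L*g
n = 64 (n = 16*4 = 64)
z(-54, 45) + ((-688 + n) + h(-14, -19)) = sqrt((-54)**2 + 45**2) + ((-688 + 64) + (22 - 14*(-19))) = sqrt(2916 + 2025) + (-624 + (22 + 266)) = sqrt(4941) + (-624 + 288) = 9*sqrt(61) - 336 = -336 + 9*sqrt(61)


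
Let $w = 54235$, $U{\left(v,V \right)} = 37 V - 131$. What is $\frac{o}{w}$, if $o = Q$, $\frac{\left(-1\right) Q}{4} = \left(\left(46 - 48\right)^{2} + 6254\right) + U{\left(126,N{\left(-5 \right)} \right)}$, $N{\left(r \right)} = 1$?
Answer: $- \frac{24656}{54235} \approx -0.45461$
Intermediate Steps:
$U{\left(v,V \right)} = -131 + 37 V$
$Q = -24656$ ($Q = - 4 \left(\left(\left(46 - 48\right)^{2} + 6254\right) + \left(-131 + 37 \cdot 1\right)\right) = - 4 \left(\left(\left(-2\right)^{2} + 6254\right) + \left(-131 + 37\right)\right) = - 4 \left(\left(4 + 6254\right) - 94\right) = - 4 \left(6258 - 94\right) = \left(-4\right) 6164 = -24656$)
$o = -24656$
$\frac{o}{w} = - \frac{24656}{54235}$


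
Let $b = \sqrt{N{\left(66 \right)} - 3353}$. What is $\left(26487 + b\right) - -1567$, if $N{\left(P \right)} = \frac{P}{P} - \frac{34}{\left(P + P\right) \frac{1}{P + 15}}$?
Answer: $28054 + \frac{i \sqrt{1632466}}{22} \approx 28054.0 + 58.076 i$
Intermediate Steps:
$N{\left(P \right)} = 1 - \frac{17 \left(15 + P\right)}{P}$ ($N{\left(P \right)} = 1 - \frac{34}{2 P \frac{1}{15 + P}} = 1 - 34 \frac{15 + P}{2 P} = 1 - \frac{17 \left(15 + P\right)}{P}$)
$b = \frac{i \sqrt{1632466}}{22}$ ($b = \sqrt{\left(-16 - \frac{255}{66}\right) - 3353} = \sqrt{\left(-16 - \frac{85}{22}\right) - 3353} = \sqrt{- \frac{437}{22} - 3353} = \sqrt{- \frac{74203}{22}} = \frac{i \sqrt{1632466}}{22} \approx 58.076 i$)
$\left(26487 + b\right) - -1567 = \left(26487 + \frac{i \sqrt{1632466}}{22}\right) - -1567 = \left(26487 + \frac{i \sqrt{1632466}}{22}\right) + \left(-12710 + 14277\right) = \left(26487 + \frac{i \sqrt{1632466}}{22}\right) + 1567 = 28054 + \frac{i \sqrt{1632466}}{22}$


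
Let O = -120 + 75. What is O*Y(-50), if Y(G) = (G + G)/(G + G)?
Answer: -45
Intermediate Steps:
Y(G) = 1 (Y(G) = (2*G)/((2*G)) = (2*G)*(1/(2*G)) = 1)
O = -45
O*Y(-50) = -45*1 = -45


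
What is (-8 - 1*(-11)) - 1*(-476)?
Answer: 479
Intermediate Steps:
(-8 - 1*(-11)) - 1*(-476) = (-8 + 11) + 476 = 3 + 476 = 479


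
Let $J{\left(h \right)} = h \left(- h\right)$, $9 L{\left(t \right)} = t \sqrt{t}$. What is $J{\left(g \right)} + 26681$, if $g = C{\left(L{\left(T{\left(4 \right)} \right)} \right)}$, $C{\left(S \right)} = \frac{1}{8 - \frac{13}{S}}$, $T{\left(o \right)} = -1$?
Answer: $\frac{5046577998754}{189145009} - \frac{1872 i}{189145009} \approx 26681.0 - 9.8972 \cdot 10^{-6} i$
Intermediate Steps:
$L{\left(t \right)} = \frac{t^{\frac{3}{2}}}{9}$ ($L{\left(t \right)} = \frac{t \sqrt{t}}{9} = \frac{t^{\frac{3}{2}}}{9}$)
$g = - \frac{9 i \left(-13 + \frac{8 i}{9}\right)}{13753}$ ($g = \frac{\frac{1}{9} \left(-1\right)^{\frac{3}{2}}}{-13 + 8 \frac{\left(-1\right)^{\frac{3}{2}}}{9}} = \frac{\frac{1}{9} \left(- i\right)}{-13 + 8 \frac{\left(-1\right) i}{9}} = \frac{\left(- \frac{1}{9}\right) i}{-13 + 8 \left(- \frac{i}{9}\right)} = \frac{\left(- \frac{1}{9}\right) i}{-13 - \frac{8 i}{9}} = - \frac{i}{9} \frac{81 \left(-13 + \frac{8 i}{9}\right)}{13753} = - \frac{9 i \left(-13 + \frac{8 i}{9}\right)}{13753} \approx 0.00058169 + 0.0085072 i$)
$J{\left(h \right)} = - h^{2}$
$J{\left(g \right)} + 26681 = - \left(\frac{8}{13753} + \frac{117 i}{13753}\right)^{2} + 26681 = 26681 - \left(\frac{8}{13753} + \frac{117 i}{13753}\right)^{2}$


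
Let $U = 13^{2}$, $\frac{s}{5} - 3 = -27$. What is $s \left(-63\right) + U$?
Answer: $7729$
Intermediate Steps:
$s = -120$ ($s = 15 + 5 \left(-27\right) = 15 - 135 = -120$)
$U = 169$
$s \left(-63\right) + U = \left(-120\right) \left(-63\right) + 169 = 7560 + 169 = 7729$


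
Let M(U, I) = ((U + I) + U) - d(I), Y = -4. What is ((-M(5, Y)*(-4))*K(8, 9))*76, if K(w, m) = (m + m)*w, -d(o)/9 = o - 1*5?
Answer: -3283200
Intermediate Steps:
d(o) = 45 - 9*o (d(o) = -9*(o - 1*5) = -9*(o - 5) = -9*(-5 + o) = 45 - 9*o)
K(w, m) = 2*m*w (K(w, m) = (2*m)*w = 2*m*w)
M(U, I) = -45 + 2*U + 10*I (M(U, I) = ((U + I) + U) - (45 - 9*I) = ((I + U) + U) + (-45 + 9*I) = (I + 2*U) + (-45 + 9*I) = -45 + 2*U + 10*I)
((-M(5, Y)*(-4))*K(8, 9))*76 = ((-(-45 + 2*5 + 10*(-4))*(-4))*(2*9*8))*76 = ((-(-45 + 10 - 40)*(-4))*144)*76 = ((-1*(-75)*(-4))*144)*76 = ((75*(-4))*144)*76 = -300*144*76 = -43200*76 = -3283200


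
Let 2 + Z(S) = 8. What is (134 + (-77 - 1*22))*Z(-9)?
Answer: 210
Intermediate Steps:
Z(S) = 6 (Z(S) = -2 + 8 = 6)
(134 + (-77 - 1*22))*Z(-9) = (134 + (-77 - 1*22))*6 = (134 + (-77 - 22))*6 = (134 - 99)*6 = 35*6 = 210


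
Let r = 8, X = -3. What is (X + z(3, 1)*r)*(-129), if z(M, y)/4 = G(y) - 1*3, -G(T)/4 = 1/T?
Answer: 29283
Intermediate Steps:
G(T) = -4/T
z(M, y) = -12 - 16/y (z(M, y) = 4*(-4/y - 1*3) = 4*(-4/y - 3) = 4*(-3 - 4/y) = -12 - 16/y)
(X + z(3, 1)*r)*(-129) = (-3 + (-12 - 16/1)*8)*(-129) = (-3 + (-12 - 16*1)*8)*(-129) = (-3 + (-12 - 16)*8)*(-129) = (-3 - 28*8)*(-129) = (-3 - 224)*(-129) = -227*(-129) = 29283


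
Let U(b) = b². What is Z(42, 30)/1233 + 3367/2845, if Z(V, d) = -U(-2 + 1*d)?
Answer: 1921031/3507885 ≈ 0.54763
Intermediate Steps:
Z(V, d) = -(-2 + d)² (Z(V, d) = -(-2 + 1*d)² = -(-2 + d)²)
Z(42, 30)/1233 + 3367/2845 = -(-2 + 30)²/1233 + 3367/2845 = -1*28²*(1/1233) + 3367*(1/2845) = -1*784*(1/1233) + 3367/2845 = -784*1/1233 + 3367/2845 = -784/1233 + 3367/2845 = 1921031/3507885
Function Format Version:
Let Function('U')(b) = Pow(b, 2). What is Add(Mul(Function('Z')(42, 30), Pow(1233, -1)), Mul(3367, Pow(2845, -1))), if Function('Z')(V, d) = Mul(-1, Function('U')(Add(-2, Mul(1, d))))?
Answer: Rational(1921031, 3507885) ≈ 0.54763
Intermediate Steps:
Function('Z')(V, d) = Mul(-1, Pow(Add(-2, d), 2)) (Function('Z')(V, d) = Mul(-1, Pow(Add(-2, Mul(1, d)), 2)) = Mul(-1, Pow(Add(-2, d), 2)))
Add(Mul(Function('Z')(42, 30), Pow(1233, -1)), Mul(3367, Pow(2845, -1))) = Add(Mul(Mul(-1, Pow(Add(-2, 30), 2)), Pow(1233, -1)), Mul(3367, Pow(2845, -1))) = Add(Mul(Mul(-1, Pow(28, 2)), Rational(1, 1233)), Mul(3367, Rational(1, 2845))) = Add(Mul(Mul(-1, 784), Rational(1, 1233)), Rational(3367, 2845)) = Add(Mul(-784, Rational(1, 1233)), Rational(3367, 2845)) = Add(Rational(-784, 1233), Rational(3367, 2845)) = Rational(1921031, 3507885)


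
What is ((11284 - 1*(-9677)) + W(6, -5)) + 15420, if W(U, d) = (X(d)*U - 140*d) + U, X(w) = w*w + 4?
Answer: 37261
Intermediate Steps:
X(w) = 4 + w**2 (X(w) = w**2 + 4 = 4 + w**2)
W(U, d) = U - 140*d + U*(4 + d**2) (W(U, d) = ((4 + d**2)*U - 140*d) + U = (U*(4 + d**2) - 140*d) + U = (-140*d + U*(4 + d**2)) + U = U - 140*d + U*(4 + d**2))
((11284 - 1*(-9677)) + W(6, -5)) + 15420 = ((11284 - 1*(-9677)) + (6 - 140*(-5) + 6*(4 + (-5)**2))) + 15420 = ((11284 + 9677) + (6 + 700 + 6*(4 + 25))) + 15420 = (20961 + (6 + 700 + 6*29)) + 15420 = (20961 + (6 + 700 + 174)) + 15420 = (20961 + 880) + 15420 = 21841 + 15420 = 37261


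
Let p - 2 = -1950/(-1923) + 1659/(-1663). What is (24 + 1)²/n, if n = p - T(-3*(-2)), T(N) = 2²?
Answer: -133247875/422887 ≈ -315.09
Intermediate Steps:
T(N) = 4
p = 2149497/1065983 (p = 2 + (-1950/(-1923) + 1659/(-1663)) = 2 + (-1950*(-1/1923) + 1659*(-1/1663)) = 2 + (650/641 - 1659/1663) = 2 + 17531/1065983 = 2149497/1065983 ≈ 2.0164)
n = -2114435/1065983 (n = 2149497/1065983 - 1*4 = 2149497/1065983 - 4 = -2114435/1065983 ≈ -1.9836)
(24 + 1)²/n = (24 + 1)²/(-2114435/1065983) = 25²*(-1065983/2114435) = 625*(-1065983/2114435) = -133247875/422887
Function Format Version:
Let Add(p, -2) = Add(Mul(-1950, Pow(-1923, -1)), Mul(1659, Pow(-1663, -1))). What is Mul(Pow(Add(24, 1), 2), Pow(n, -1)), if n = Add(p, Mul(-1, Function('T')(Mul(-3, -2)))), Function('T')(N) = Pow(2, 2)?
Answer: Rational(-133247875, 422887) ≈ -315.09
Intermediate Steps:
Function('T')(N) = 4
p = Rational(2149497, 1065983) (p = Add(2, Add(Mul(-1950, Pow(-1923, -1)), Mul(1659, Pow(-1663, -1)))) = Add(2, Add(Mul(-1950, Rational(-1, 1923)), Mul(1659, Rational(-1, 1663)))) = Add(2, Add(Rational(650, 641), Rational(-1659, 1663))) = Add(2, Rational(17531, 1065983)) = Rational(2149497, 1065983) ≈ 2.0164)
n = Rational(-2114435, 1065983) (n = Add(Rational(2149497, 1065983), Mul(-1, 4)) = Add(Rational(2149497, 1065983), -4) = Rational(-2114435, 1065983) ≈ -1.9836)
Mul(Pow(Add(24, 1), 2), Pow(n, -1)) = Mul(Pow(Add(24, 1), 2), Pow(Rational(-2114435, 1065983), -1)) = Mul(Pow(25, 2), Rational(-1065983, 2114435)) = Mul(625, Rational(-1065983, 2114435)) = Rational(-133247875, 422887)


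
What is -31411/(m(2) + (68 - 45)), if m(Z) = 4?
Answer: -31411/27 ≈ -1163.4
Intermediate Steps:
-31411/(m(2) + (68 - 45)) = -31411/(4 + (68 - 45)) = -31411/(4 + 23) = -31411/27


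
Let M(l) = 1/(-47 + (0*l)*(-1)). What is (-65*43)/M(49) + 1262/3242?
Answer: 212943296/1621 ≈ 1.3137e+5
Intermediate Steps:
M(l) = -1/47 (M(l) = 1/(-47 + 0*(-1)) = 1/(-47 + 0) = 1/(-47) = -1/47)
(-65*43)/M(49) + 1262/3242 = (-65*43)/(-1/47) + 1262/3242 = -2795*(-47) + 1262*(1/3242) = 131365 + 631/1621 = 212943296/1621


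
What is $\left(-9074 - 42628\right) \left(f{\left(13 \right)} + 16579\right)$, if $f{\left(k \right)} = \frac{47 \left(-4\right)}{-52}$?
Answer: $- \frac{11145606948}{13} \approx -8.5735 \cdot 10^{8}$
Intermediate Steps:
$f{\left(k \right)} = \frac{47}{13}$ ($f{\left(k \right)} = \left(-188\right) \left(- \frac{1}{52}\right) = \frac{47}{13}$)
$\left(-9074 - 42628\right) \left(f{\left(13 \right)} + 16579\right) = \left(-9074 - 42628\right) \left(\frac{47}{13} + 16579\right) = \left(-51702\right) \frac{215574}{13} = - \frac{11145606948}{13}$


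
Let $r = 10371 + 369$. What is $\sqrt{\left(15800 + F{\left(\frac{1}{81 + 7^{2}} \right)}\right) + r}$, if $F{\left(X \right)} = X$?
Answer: $\frac{\sqrt{448526130}}{130} \approx 162.91$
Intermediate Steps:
$r = 10740$
$\sqrt{\left(15800 + F{\left(\frac{1}{81 + 7^{2}} \right)}\right) + r} = \sqrt{\left(15800 + \frac{1}{81 + 7^{2}}\right) + 10740} = \sqrt{\left(15800 + \frac{1}{81 + 49}\right) + 10740} = \sqrt{\left(15800 + \frac{1}{130}\right) + 10740} = \sqrt{\frac{2054001}{130} + 10740} = \sqrt{\frac{3450201}{130}} = \frac{\sqrt{448526130}}{130}$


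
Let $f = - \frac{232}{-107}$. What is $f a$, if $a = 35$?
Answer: $\frac{8120}{107} \approx 75.888$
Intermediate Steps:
$f = \frac{232}{107}$ ($f = \left(-232\right) \left(- \frac{1}{107}\right) = \frac{232}{107} \approx 2.1682$)
$f a = \frac{232}{107} \cdot 35 = \frac{8120}{107}$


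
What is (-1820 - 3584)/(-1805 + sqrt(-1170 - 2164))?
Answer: 9754220/3261359 + 5404*I*sqrt(3334)/3261359 ≈ 2.9908 + 0.095675*I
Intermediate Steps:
(-1820 - 3584)/(-1805 + sqrt(-1170 - 2164)) = -5404/(-1805 + sqrt(-3334)) = -5404/(-1805 + I*sqrt(3334))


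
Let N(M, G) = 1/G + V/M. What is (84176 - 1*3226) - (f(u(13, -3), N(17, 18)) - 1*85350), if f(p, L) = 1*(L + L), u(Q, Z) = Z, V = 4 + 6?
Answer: 25443703/153 ≈ 1.6630e+5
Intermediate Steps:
V = 10
N(M, G) = 1/G + 10/M
f(p, L) = 2*L (f(p, L) = 1*(2*L) = 2*L)
(84176 - 1*3226) - (f(u(13, -3), N(17, 18)) - 1*85350) = (84176 - 1*3226) - (2*(1/18 + 10/17) - 1*85350) = (84176 - 3226) - (2*(1/18 + 10*(1/17)) - 85350) = 80950 - (2*(1/18 + 10/17) - 85350) = 80950 - (2*(197/306) - 85350) = 80950 - (197/153 - 85350) = 80950 - 1*(-13058353/153) = 80950 + 13058353/153 = 25443703/153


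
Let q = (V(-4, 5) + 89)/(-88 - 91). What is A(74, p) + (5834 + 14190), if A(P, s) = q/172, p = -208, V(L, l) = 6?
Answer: 616498817/30788 ≈ 20024.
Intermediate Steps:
q = -95/179 (q = (6 + 89)/(-88 - 91) = 95/(-179) = 95*(-1/179) = -95/179 ≈ -0.53073)
A(P, s) = -95/30788 (A(P, s) = -95/179/172 = -95/179*1/172 = -95/30788)
A(74, p) + (5834 + 14190) = -95/30788 + (5834 + 14190) = -95/30788 + 20024 = 616498817/30788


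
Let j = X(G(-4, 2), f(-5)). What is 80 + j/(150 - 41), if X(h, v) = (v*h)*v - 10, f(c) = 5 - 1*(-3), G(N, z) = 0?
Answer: 8710/109 ≈ 79.908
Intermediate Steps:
f(c) = 8 (f(c) = 5 + 3 = 8)
X(h, v) = -10 + h*v² (X(h, v) = (h*v)*v - 10 = h*v² - 10 = -10 + h*v²)
j = -10 (j = -10 + 0*8² = -10 + 0*64 = -10 + 0 = -10)
80 + j/(150 - 41) = 80 - 10/(150 - 41) = 80 - 10/109 = 8710/109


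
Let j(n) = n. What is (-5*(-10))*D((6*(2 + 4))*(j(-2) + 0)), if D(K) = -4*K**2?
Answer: -1036800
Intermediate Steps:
(-5*(-10))*D((6*(2 + 4))*(j(-2) + 0)) = (-5*(-10))*(-4*36*(-2 + 0)**2*(2 + 4)**2) = 50*(-4*((6*6)*(-2))**2) = 50*(-4*(36*(-2))**2) = 50*(-4*(-72)**2) = 50*(-4*5184) = 50*(-20736) = -1036800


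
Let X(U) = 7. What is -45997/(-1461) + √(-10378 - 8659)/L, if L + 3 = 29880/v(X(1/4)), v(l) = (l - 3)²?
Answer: 45997/1461 + 2*I*√19037/3729 ≈ 31.483 + 0.074001*I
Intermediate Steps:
v(l) = (-3 + l)²
L = 3729/2 (L = -3 + 29880/((-3 + 7)²) = -3 + 29880/(4²) = -3 + 29880/16 = -3 + 29880*(1/16) = -3 + 3735/2 = 3729/2 ≈ 1864.5)
-45997/(-1461) + √(-10378 - 8659)/L = -45997/(-1461) + √(-10378 - 8659)/(3729/2) = -45997*(-1/1461) + √(-19037)*(2/3729) = 45997/1461 + (I*√19037)*(2/3729) = 45997/1461 + 2*I*√19037/3729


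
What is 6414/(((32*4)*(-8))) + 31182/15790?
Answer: -17336673/4042240 ≈ -4.2889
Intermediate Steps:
6414/(((32*4)*(-8))) + 31182/15790 = 6414/((128*(-8))) + 31182*(1/15790) = 6414/(-1024) + 15591/7895 = 6414*(-1/1024) + 15591/7895 = -3207/512 + 15591/7895 = -17336673/4042240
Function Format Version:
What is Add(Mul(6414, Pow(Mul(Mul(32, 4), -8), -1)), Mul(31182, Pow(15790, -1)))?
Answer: Rational(-17336673, 4042240) ≈ -4.2889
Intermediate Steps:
Add(Mul(6414, Pow(Mul(Mul(32, 4), -8), -1)), Mul(31182, Pow(15790, -1))) = Add(Mul(6414, Pow(Mul(128, -8), -1)), Mul(31182, Rational(1, 15790))) = Add(Mul(6414, Pow(-1024, -1)), Rational(15591, 7895)) = Add(Mul(6414, Rational(-1, 1024)), Rational(15591, 7895)) = Add(Rational(-3207, 512), Rational(15591, 7895)) = Rational(-17336673, 4042240)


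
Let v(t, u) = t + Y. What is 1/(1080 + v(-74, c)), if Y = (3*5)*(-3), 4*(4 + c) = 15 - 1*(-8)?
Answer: 1/961 ≈ 0.0010406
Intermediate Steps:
c = 7/4 (c = -4 + (15 - 1*(-8))/4 = -4 + (15 + 8)/4 = -4 + (1/4)*23 = -4 + 23/4 = 7/4 ≈ 1.7500)
Y = -45 (Y = 15*(-3) = -45)
v(t, u) = -45 + t (v(t, u) = t - 45 = -45 + t)
1/(1080 + v(-74, c)) = 1/(1080 + (-45 - 74)) = 1/(1080 - 119) = 1/961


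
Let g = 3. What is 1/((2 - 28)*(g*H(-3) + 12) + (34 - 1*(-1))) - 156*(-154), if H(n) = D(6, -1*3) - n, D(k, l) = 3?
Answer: 17897879/745 ≈ 24024.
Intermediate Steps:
H(n) = 3 - n
1/((2 - 28)*(g*H(-3) + 12) + (34 - 1*(-1))) - 156*(-154) = 1/((2 - 28)*(3*(3 - 1*(-3)) + 12) + (34 - 1*(-1))) - 156*(-154) = 1/(-26*(3*(3 + 3) + 12) + (34 + 1)) + 24024 = 1/(-26*(3*6 + 12) + 35) + 24024 = 1/(-26*(18 + 12) + 35) + 24024 = 1/(-26*30 + 35) + 24024 = 1/(-780 + 35) + 24024 = 1/(-745) + 24024 = -1/745 + 24024 = 17897879/745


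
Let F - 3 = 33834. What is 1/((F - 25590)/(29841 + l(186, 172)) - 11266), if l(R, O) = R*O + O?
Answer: -62005/698540083 ≈ -8.8764e-5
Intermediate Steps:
F = 33837 (F = 3 + 33834 = 33837)
l(R, O) = O + O*R (l(R, O) = O*R + O = O + O*R)
1/((F - 25590)/(29841 + l(186, 172)) - 11266) = 1/((33837 - 25590)/(29841 + 172*(1 + 186)) - 11266) = 1/(8247/(29841 + 172*187) - 11266) = 1/(8247/(29841 + 32164) - 11266) = 1/(8247/62005 - 11266) = 1/(-698540083/62005) = -62005/698540083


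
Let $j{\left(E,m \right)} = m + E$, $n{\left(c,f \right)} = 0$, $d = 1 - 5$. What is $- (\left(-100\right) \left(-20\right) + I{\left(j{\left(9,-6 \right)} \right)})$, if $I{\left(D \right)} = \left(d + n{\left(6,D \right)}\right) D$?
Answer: $-1988$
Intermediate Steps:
$d = -4$
$j{\left(E,m \right)} = E + m$
$I{\left(D \right)} = - 4 D$ ($I{\left(D \right)} = \left(-4 + 0\right) D = - 4 D$)
$- (\left(-100\right) \left(-20\right) + I{\left(j{\left(9,-6 \right)} \right)}) = - (\left(-100\right) \left(-20\right) - 4 \left(9 - 6\right)) = - (2000 - 12) = \left(-1\right) 1988 = -1988$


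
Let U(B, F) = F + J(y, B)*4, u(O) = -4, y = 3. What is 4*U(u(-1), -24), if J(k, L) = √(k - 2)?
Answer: -80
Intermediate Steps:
J(k, L) = √(-2 + k)
U(B, F) = 4 + F (U(B, F) = F + √(-2 + 3)*4 = F + √1*4 = F + 1*4 = F + 4 = 4 + F)
4*U(u(-1), -24) = 4*(4 - 24) = 4*(-20) = -80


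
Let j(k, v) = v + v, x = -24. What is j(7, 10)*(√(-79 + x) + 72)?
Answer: 1440 + 20*I*√103 ≈ 1440.0 + 202.98*I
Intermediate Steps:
j(k, v) = 2*v
j(7, 10)*(√(-79 + x) + 72) = (2*10)*(√(-79 - 24) + 72) = 20*(√(-103) + 72) = 20*(I*√103 + 72) = 20*(72 + I*√103) = 1440 + 20*I*√103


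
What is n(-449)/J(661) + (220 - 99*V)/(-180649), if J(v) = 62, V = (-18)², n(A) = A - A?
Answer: 31856/180649 ≈ 0.17634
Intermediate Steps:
n(A) = 0
V = 324
n(-449)/J(661) + (220 - 99*V)/(-180649) = 0/62 + (220 - 99*324)/(-180649) = 0*(1/62) + (220 - 32076)*(-1/180649) = 0 - 31856*(-1/180649) = 0 + 31856/180649 = 31856/180649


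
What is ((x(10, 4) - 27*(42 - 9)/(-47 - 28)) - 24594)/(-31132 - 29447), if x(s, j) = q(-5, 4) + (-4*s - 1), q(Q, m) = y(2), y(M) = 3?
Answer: 615503/1514475 ≈ 0.40641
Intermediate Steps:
q(Q, m) = 3
x(s, j) = 2 - 4*s (x(s, j) = 3 + (-4*s - 1) = 3 + (-1 - 4*s) = 2 - 4*s)
((x(10, 4) - 27*(42 - 9)/(-47 - 28)) - 24594)/(-31132 - 29447) = (((2 - 4*10) - 27*(42 - 9)/(-47 - 28)) - 24594)/(-31132 - 29447) = (((2 - 40) - 891/(-75)) - 24594)/(-60579) = ((-38 - 891*(-1)/75) - 24594)*(-1/60579) = ((-38 - 27*(-11/25)) - 24594)*(-1/60579) = ((-38 + 297/25) - 24594)*(-1/60579) = (-653/25 - 24594)*(-1/60579) = -615503/25*(-1/60579) = 615503/1514475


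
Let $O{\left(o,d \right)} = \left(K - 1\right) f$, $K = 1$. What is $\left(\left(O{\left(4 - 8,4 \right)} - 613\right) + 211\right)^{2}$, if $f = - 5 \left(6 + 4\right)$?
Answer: $161604$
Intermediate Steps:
$f = -50$ ($f = \left(-5\right) 10 = -50$)
$O{\left(o,d \right)} = 0$ ($O{\left(o,d \right)} = \left(1 - 1\right) \left(-50\right) = 0 \left(-50\right) = 0$)
$\left(\left(O{\left(4 - 8,4 \right)} - 613\right) + 211\right)^{2} = \left(\left(0 - 613\right) + 211\right)^{2} = \left(-613 + 211\right)^{2} = \left(-402\right)^{2} = 161604$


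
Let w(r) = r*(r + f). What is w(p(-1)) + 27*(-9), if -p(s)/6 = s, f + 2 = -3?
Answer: -237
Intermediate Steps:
f = -5 (f = -2 - 3 = -5)
p(s) = -6*s
w(r) = r*(-5 + r) (w(r) = r*(r - 5) = r*(-5 + r))
w(p(-1)) + 27*(-9) = (-6*(-1))*(-5 - 6*(-1)) + 27*(-9) = 6*(-5 + 6) - 243 = 6*1 - 243 = 6 - 243 = -237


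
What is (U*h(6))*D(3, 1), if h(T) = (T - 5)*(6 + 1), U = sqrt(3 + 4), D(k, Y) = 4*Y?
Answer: 28*sqrt(7) ≈ 74.081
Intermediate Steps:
U = sqrt(7) ≈ 2.6458
h(T) = -35 + 7*T (h(T) = (-5 + T)*7 = -35 + 7*T)
(U*h(6))*D(3, 1) = (sqrt(7)*(-35 + 7*6))*(4*1) = (sqrt(7)*(-35 + 42))*4 = (sqrt(7)*7)*4 = (7*sqrt(7))*4 = 28*sqrt(7)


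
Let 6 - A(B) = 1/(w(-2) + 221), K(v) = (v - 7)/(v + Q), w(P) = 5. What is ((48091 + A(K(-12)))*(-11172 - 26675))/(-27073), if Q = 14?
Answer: 411393900087/6118498 ≈ 67238.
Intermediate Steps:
K(v) = (-7 + v)/(14 + v) (K(v) = (v - 7)/(v + 14) = (-7 + v)/(14 + v))
A(B) = 1355/226 (A(B) = 6 - 1/(5 + 221) = 6 - 1/226 = 1355/226)
((48091 + A(K(-12)))*(-11172 - 26675))/(-27073) = ((48091 + 1355/226)*(-11172 - 26675))/(-27073) = ((10869921/226)*(-37847))*(-1/27073) = -411393900087/226*(-1/27073) = 411393900087/6118498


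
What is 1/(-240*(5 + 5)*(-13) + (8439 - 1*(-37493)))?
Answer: 1/77132 ≈ 1.2965e-5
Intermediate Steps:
1/(-240*(5 + 5)*(-13) + (8439 - 1*(-37493))) = 1/(-240*10*(-13) + (8439 + 37493)) = 1/(-40*60*(-13) + 45932) = 1/(-2400*(-13) + 45932) = 1/(31200 + 45932) = 1/77132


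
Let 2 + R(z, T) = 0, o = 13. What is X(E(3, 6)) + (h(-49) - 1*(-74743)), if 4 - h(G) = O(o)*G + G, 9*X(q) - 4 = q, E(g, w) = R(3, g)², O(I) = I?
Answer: 678905/9 ≈ 75434.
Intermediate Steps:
R(z, T) = -2 (R(z, T) = -2 + 0 = -2)
E(g, w) = 4 (E(g, w) = (-2)² = 4)
X(q) = 4/9 + q/9
h(G) = 4 - 14*G (h(G) = 4 - (13*G + G) = 4 - 14*G)
X(E(3, 6)) + (h(-49) - 1*(-74743)) = (4/9 + (⅑)*4) + ((4 - 14*(-49)) - 1*(-74743)) = (4/9 + 4/9) + ((4 + 686) + 74743) = 8/9 + (690 + 74743) = 8/9 + 75433 = 678905/9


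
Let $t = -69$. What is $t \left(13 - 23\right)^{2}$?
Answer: $-6900$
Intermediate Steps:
$t \left(13 - 23\right)^{2} = - 69 \left(13 - 23\right)^{2} = - 69 \left(-10\right)^{2} = \left(-69\right) 100 = -6900$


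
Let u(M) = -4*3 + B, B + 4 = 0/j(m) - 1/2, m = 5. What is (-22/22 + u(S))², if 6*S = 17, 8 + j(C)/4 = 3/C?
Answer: 1225/4 ≈ 306.25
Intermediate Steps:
j(C) = -32 + 12/C (j(C) = -32 + 4*(3/C) = -32 + 12/C)
S = 17/6 (S = (⅙)*17 = 17/6 ≈ 2.8333)
B = -9/2 (B = -4 + (0/(-32 + 12/5) - 1/2) = -4 + (0/(-32 + 12*(⅕)) - 1*½) = -4 + (0/(-32 + 12/5) - ½) = -4 + (0/(-148/5) - ½) = -4 + (0*(-5/148) - ½) = -4 + (0 - ½) = -4 - ½ = -9/2 ≈ -4.5000)
u(M) = -33/2 (u(M) = -4*3 - 9/2 = -12 - 9/2 = -33/2)
(-22/22 + u(S))² = (-22/22 - 33/2)² = (-22*1/22 - 33/2)² = (-1 - 33/2)² = (-35/2)² = 1225/4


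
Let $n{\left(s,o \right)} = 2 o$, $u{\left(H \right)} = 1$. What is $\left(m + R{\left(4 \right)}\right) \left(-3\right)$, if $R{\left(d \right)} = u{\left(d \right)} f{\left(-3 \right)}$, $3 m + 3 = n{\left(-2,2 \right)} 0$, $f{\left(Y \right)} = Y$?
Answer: $12$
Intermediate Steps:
$m = -1$ ($m = -1 + \frac{2 \cdot 2 \cdot 0}{3} = -1 + \frac{4 \cdot 0}{3} = -1 + \frac{1}{3} \cdot 0 = -1 + 0 = -1$)
$R{\left(d \right)} = -3$ ($R{\left(d \right)} = 1 \left(-3\right) = -3$)
$\left(m + R{\left(4 \right)}\right) \left(-3\right) = \left(-1 - 3\right) \left(-3\right) = \left(-4\right) \left(-3\right) = 12$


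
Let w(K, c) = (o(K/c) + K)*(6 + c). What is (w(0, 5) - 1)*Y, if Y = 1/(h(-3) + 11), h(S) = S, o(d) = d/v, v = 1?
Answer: -⅛ ≈ -0.12500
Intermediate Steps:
o(d) = d (o(d) = d/1 = d*1 = d)
w(K, c) = (6 + c)*(K + K/c) (w(K, c) = (K/c + K)*(6 + c) = (K + K/c)*(6 + c) = (6 + c)*(K + K/c))
Y = ⅛ (Y = 1/(-3 + 11) = 1/8 = ⅛ ≈ 0.12500)
(w(0, 5) - 1)*Y = (0*(6 + 5*(7 + 5))/5 - 1)*(⅛) = (0*(⅕)*(6 + 5*12) - 1)*(⅛) = (0*(⅕)*(6 + 60) - 1)*(⅛) = (0*(⅕)*66 - 1)*(⅛) = (0 - 1)*(⅛) = -1*⅛ = -⅛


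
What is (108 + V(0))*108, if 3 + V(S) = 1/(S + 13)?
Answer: 147528/13 ≈ 11348.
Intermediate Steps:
V(S) = -3 + 1/(13 + S) (V(S) = -3 + 1/(S + 13) = -3 + 1/(13 + S))
(108 + V(0))*108 = (108 + (-38 - 3*0)/(13 + 0))*108 = (108 + (-38 + 0)/13)*108 = (108 + (1/13)*(-38))*108 = (108 - 38/13)*108 = (1366/13)*108 = 147528/13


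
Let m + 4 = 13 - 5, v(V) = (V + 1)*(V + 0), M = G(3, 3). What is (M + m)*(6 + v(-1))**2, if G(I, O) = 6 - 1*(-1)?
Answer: 396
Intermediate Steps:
G(I, O) = 7 (G(I, O) = 6 + 1 = 7)
M = 7
v(V) = V*(1 + V) (v(V) = (1 + V)*V = V*(1 + V))
m = 4 (m = -4 + (13 - 5) = -4 + 8 = 4)
(M + m)*(6 + v(-1))**2 = (7 + 4)*(6 - (1 - 1))**2 = 11*(6 - 1*0)**2 = 11*(6 + 0)**2 = 11*6**2 = 11*36 = 396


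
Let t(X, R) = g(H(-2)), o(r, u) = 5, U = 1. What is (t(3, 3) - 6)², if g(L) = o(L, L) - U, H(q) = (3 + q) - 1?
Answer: 4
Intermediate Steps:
H(q) = 2 + q
g(L) = 4 (g(L) = 5 - 1*1 = 5 - 1 = 4)
t(X, R) = 4
(t(3, 3) - 6)² = (4 - 6)² = (-2)² = 4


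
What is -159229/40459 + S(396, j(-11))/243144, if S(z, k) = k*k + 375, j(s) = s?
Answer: -4836938539/1229670387 ≈ -3.9335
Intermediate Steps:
S(z, k) = 375 + k² (S(z, k) = k² + 375 = 375 + k²)
-159229/40459 + S(396, j(-11))/243144 = -159229/40459 + (375 + (-11)²)/243144 = -159229*1/40459 + (375 + 121)*(1/243144) = -159229/40459 + 496*(1/243144) = -159229/40459 + 62/30393 = -4836938539/1229670387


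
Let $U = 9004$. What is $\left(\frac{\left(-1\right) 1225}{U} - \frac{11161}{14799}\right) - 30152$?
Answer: $- \frac{4017878532211}{133250196} \approx -30153.0$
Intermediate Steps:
$\left(\frac{\left(-1\right) 1225}{U} - \frac{11161}{14799}\right) - 30152 = \left(\frac{\left(-1\right) 1225}{9004} - \frac{11161}{14799}\right) - 30152 = \left(\left(-1225\right) \frac{1}{9004} - \frac{11161}{14799}\right) - 30152 = \left(- \frac{1225}{9004} - \frac{11161}{14799}\right) - 30152 = - \frac{118622419}{133250196} - 30152 = - \frac{4017878532211}{133250196}$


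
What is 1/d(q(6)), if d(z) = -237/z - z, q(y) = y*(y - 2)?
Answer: -8/271 ≈ -0.029520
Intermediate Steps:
q(y) = y*(-2 + y)
d(z) = -z - 237/z
1/d(q(6)) = 1/(-6*(-2 + 6) - 237*1/(6*(-2 + 6))) = 1/(-6*4 - 237/(6*4)) = 1/(-1*24 - 237/24) = 1/(-24 - 237*1/24) = 1/(-24 - 79/8) = 1/(-271/8) = -8/271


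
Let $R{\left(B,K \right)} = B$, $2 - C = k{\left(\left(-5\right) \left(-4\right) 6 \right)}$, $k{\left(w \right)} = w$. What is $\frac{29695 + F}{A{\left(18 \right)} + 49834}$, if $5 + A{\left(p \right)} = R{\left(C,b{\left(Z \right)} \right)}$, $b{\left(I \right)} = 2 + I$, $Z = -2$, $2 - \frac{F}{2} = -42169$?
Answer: $\frac{114037}{49711} \approx 2.294$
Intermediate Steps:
$F = 84342$ ($F = 4 - -84338 = 4 + 84338 = 84342$)
$C = -118$ ($C = 2 - \left(-5\right) \left(-4\right) 6 = 2 - 20 \cdot 6 = 2 - 120 = -118$)
$A{\left(p \right)} = -123$ ($A{\left(p \right)} = -5 - 118 = -123$)
$\frac{29695 + F}{A{\left(18 \right)} + 49834} = \frac{29695 + 84342}{-123 + 49834} = \frac{114037}{49711}$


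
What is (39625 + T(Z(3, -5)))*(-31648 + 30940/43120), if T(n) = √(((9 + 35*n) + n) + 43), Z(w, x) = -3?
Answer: -386239258875/308 - 9747363*I*√14/154 ≈ -1.254e+9 - 2.3683e+5*I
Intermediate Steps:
T(n) = √(52 + 36*n) (T(n) = √((9 + 36*n) + 43) = √(52 + 36*n))
(39625 + T(Z(3, -5)))*(-31648 + 30940/43120) = (39625 + 2*√(13 + 9*(-3)))*(-31648 + 30940/43120) = (39625 + 2*√(13 - 27))*(-31648 + 30940*(1/43120)) = (39625 + 2*√(-14))*(-31648 + 221/308) = (39625 + 2*(I*√14))*(-9747363/308) = (39625 + 2*I*√14)*(-9747363/308) = -386239258875/308 - 9747363*I*√14/154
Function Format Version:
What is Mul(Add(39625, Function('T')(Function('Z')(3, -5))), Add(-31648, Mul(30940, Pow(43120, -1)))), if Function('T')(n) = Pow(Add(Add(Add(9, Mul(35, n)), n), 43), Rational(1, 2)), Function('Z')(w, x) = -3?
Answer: Add(Rational(-386239258875, 308), Mul(Rational(-9747363, 154), I, Pow(14, Rational(1, 2)))) ≈ Add(-1.2540e+9, Mul(-2.3683e+5, I))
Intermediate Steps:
Function('T')(n) = Pow(Add(52, Mul(36, n)), Rational(1, 2)) (Function('T')(n) = Pow(Add(Add(9, Mul(36, n)), 43), Rational(1, 2)) = Pow(Add(52, Mul(36, n)), Rational(1, 2)))
Mul(Add(39625, Function('T')(Function('Z')(3, -5))), Add(-31648, Mul(30940, Pow(43120, -1)))) = Mul(Add(39625, Mul(2, Pow(Add(13, Mul(9, -3)), Rational(1, 2)))), Add(-31648, Mul(30940, Pow(43120, -1)))) = Mul(Add(39625, Mul(2, Pow(Add(13, -27), Rational(1, 2)))), Add(-31648, Mul(30940, Rational(1, 43120)))) = Mul(Add(39625, Mul(2, Pow(-14, Rational(1, 2)))), Add(-31648, Rational(221, 308))) = Mul(Add(39625, Mul(2, Mul(I, Pow(14, Rational(1, 2))))), Rational(-9747363, 308)) = Mul(Add(39625, Mul(2, I, Pow(14, Rational(1, 2)))), Rational(-9747363, 308)) = Add(Rational(-386239258875, 308), Mul(Rational(-9747363, 154), I, Pow(14, Rational(1, 2))))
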